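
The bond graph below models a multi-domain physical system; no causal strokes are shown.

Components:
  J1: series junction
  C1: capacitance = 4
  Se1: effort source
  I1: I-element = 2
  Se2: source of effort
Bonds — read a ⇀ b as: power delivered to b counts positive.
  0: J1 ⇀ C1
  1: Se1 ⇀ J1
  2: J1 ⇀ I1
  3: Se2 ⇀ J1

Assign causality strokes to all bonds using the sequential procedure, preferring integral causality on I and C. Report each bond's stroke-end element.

β0 |J1
β1 |J1
β2 |I1
β3 |J1

#1 stroke→J1  (source Se1 imposes e)
#3 stroke→J1  (Se2: effort source, stroke at far end)
#0 stroke→J1  (C1: C, integral causality)
#2 stroke→I1  (closing 1-jn rule on J1)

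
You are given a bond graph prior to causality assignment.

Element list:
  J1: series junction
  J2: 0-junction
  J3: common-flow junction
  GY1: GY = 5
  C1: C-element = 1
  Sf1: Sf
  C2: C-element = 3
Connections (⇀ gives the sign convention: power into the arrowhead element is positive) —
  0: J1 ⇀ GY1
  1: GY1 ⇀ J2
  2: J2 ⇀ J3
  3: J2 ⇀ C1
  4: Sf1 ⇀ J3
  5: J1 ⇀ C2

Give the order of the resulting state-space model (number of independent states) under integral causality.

β4 stroke→Sf1  (Sf1: flow source, stroke at near end)
β2 stroke→J3  (J3: bond 4 brought flow, rest push out)
β3 stroke→J2  (C1 integral (e out))
β1 stroke→GY1  (J2 effort already set via bond 3)
β0 stroke→GY1  (GY1: gyrator matches bond 1)
β5 stroke→J1  (J1 flow already set via bond 0)

2  (C1, C2 all integral)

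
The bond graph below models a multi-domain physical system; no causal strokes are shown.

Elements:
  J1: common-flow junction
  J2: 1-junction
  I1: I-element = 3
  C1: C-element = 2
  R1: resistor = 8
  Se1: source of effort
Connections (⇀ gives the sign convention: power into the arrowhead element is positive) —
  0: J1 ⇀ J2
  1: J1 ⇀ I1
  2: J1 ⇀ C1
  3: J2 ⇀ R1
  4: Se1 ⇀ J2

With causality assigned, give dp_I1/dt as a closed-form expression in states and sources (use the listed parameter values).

dp_I1/dt = E_Se1 - 8*p_I1/3 - q_C1/2

β4 →J2  (source Se1 imposes e)
β1 →I1  (I1 integral (f out))
β0 →J1  (common-f at J1 fixed by 1)
β2 →J1  (common-f at J1 fixed by 1)
β3 →J2  (J2 flow already set via bond 0)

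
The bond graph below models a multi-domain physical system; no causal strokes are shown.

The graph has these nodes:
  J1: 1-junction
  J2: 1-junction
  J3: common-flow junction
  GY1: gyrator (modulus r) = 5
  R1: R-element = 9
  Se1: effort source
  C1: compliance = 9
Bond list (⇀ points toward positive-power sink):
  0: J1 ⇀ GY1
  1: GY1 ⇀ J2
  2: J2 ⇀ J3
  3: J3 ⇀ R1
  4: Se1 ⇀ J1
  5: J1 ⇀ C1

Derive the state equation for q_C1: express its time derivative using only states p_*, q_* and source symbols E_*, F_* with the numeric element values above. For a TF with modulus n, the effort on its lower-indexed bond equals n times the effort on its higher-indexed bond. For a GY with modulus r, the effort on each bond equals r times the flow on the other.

dq_C1/dt = 9*E_Se1/25 - q_C1/25

β4 |J1  (Se1: effort source, stroke at far end)
β5 |J1  (C1 outputs effort q/C1)
β0 |GY1  (closing 1-jn rule on J1)
β1 |GY1  (GY GY1: same side as bond 0)
β2 |J2  (J2 flow already set via bond 1)
β3 |J3  (J3: bond 2 brought flow, rest push out)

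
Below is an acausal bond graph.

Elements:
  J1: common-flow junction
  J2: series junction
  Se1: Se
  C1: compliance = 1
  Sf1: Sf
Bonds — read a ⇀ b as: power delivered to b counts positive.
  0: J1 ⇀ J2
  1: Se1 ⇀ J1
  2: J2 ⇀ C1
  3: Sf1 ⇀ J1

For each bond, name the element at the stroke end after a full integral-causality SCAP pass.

β1 →J1  (Se1 fixes effort; stroke away)
β3 →Sf1  (source Sf1 imposes f)
β0 →J1  (J1 flow already set via bond 3)
β2 →J2  (J2 flow already set via bond 0)

β0 stroke at J1
β1 stroke at J1
β2 stroke at J2
β3 stroke at Sf1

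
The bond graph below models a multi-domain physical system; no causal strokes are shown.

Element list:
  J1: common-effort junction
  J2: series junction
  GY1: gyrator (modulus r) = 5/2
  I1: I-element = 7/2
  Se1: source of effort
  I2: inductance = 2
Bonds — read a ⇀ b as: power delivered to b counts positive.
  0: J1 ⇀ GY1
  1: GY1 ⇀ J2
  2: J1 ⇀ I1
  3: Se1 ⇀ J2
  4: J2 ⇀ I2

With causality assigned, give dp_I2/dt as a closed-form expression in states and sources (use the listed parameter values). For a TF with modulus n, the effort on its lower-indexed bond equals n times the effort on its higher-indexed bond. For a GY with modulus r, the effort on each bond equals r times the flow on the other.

bond 3 stroke at J2  (Se1 (Se) sets effort on bond)
bond 2 stroke at I1  (I1: I, integral causality)
bond 0 stroke at J1  (J1: last free bond brings effort in)
bond 1 stroke at J2  (GY GY1: same side as bond 0)
bond 4 stroke at I2  (J2: last free bond brings flow in)

dp_I2/dt = E_Se1 - 5*p_I1/7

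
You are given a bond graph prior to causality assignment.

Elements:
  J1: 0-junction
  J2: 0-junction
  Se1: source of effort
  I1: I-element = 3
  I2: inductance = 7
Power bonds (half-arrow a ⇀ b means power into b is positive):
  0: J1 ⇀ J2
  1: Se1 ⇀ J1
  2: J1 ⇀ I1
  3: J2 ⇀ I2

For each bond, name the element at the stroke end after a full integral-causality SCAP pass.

β1 stroke→J1  (Se1 (Se) sets effort on bond)
β0 stroke→J2  (J1: bond 1 brought effort, rest push out)
β2 stroke→I1  (0-jn J1 has e-setter on 1)
β3 stroke→I2  (J2 effort already set via bond 0)

bond 0 stroke at J2
bond 1 stroke at J1
bond 2 stroke at I1
bond 3 stroke at I2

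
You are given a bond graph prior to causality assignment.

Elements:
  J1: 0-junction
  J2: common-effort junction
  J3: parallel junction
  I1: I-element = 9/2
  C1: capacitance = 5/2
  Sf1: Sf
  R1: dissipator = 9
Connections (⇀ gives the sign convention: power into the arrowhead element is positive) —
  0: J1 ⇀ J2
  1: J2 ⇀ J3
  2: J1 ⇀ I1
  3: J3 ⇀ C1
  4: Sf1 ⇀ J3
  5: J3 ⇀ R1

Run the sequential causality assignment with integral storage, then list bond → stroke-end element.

β4 stroke at Sf1  (Sf1 fixes flow; stroke at Sf1)
β2 stroke at I1  (I1: I, integral causality)
β0 stroke at J1  (J1 needs exactly one e-in)
β1 stroke at J2  (closing 0-jn rule on J2)
β3 stroke at J3  (prefer integral on C1)
β5 stroke at R1  (J3: bond 3 brought effort, rest push out)

bond 0 stroke at J1
bond 1 stroke at J2
bond 2 stroke at I1
bond 3 stroke at J3
bond 4 stroke at Sf1
bond 5 stroke at R1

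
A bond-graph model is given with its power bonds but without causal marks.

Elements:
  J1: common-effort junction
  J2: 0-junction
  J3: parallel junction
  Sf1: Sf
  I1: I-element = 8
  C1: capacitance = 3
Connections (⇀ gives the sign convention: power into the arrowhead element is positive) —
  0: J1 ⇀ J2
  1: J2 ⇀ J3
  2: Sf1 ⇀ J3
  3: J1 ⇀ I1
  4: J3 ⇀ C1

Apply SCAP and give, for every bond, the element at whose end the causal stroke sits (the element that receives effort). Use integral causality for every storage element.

#0 stroke→J1
#1 stroke→J2
#2 stroke→Sf1
#3 stroke→I1
#4 stroke→J3

β2 stroke at Sf1  (source Sf1 imposes f)
β3 stroke at I1  (I1 integral (f out))
β0 stroke at J1  (closing 0-jn rule on J1)
β1 stroke at J2  (J2 needs exactly one e-in)
β4 stroke at J3  (J3: last free bond brings effort in)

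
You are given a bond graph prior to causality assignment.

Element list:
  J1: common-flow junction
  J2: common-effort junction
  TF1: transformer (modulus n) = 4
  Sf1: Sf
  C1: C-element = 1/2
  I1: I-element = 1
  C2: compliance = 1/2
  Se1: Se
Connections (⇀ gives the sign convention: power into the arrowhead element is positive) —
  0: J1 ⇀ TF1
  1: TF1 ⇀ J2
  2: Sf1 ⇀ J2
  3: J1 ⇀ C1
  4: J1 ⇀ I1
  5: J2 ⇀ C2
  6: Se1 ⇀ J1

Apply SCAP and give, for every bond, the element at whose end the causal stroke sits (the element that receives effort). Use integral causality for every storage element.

β2 stroke→Sf1  (Sf1 (Sf) sets flow on bond)
β6 stroke→J1  (Se1 (Se) sets effort on bond)
β3 stroke→J1  (C1 integral (e out))
β4 stroke→I1  (I1 integral (f out))
β0 stroke→J1  (J1 flow already set via bond 4)
β1 stroke→TF1  (TF TF1: opposite of bond 0)
β5 stroke→J2  (only one effort-in slot at J2)

bond 0 |J1
bond 1 |TF1
bond 2 |Sf1
bond 3 |J1
bond 4 |I1
bond 5 |J2
bond 6 |J1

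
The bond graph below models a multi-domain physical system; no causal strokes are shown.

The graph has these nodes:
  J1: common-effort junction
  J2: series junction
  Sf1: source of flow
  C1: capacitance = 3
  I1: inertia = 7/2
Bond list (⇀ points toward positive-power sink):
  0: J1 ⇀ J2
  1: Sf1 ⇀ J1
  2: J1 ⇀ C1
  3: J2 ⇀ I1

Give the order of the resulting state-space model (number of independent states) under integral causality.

2  (C1, I1 all integral)

bond 1 |Sf1  (source Sf1 imposes f)
bond 2 |J1  (C1 outputs effort q/C1)
bond 0 |J2  (J1: bond 2 brought effort, rest push out)
bond 3 |I1  (J2: last free bond brings flow in)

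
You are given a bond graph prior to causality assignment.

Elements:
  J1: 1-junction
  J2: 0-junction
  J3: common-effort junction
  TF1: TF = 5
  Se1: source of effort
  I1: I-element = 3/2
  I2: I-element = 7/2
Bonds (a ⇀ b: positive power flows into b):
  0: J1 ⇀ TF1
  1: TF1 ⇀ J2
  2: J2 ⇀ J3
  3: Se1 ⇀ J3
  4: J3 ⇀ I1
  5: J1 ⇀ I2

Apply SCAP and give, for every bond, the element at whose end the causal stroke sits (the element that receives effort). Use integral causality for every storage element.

β0 |J1
β1 |TF1
β2 |J2
β3 |J3
β4 |I1
β5 |I2

bond 3 stroke at J3  (source Se1 imposes e)
bond 2 stroke at J2  (common-e at J3 fixed by 3)
bond 4 stroke at I1  (common-e at J3 fixed by 3)
bond 1 stroke at TF1  (0-jn J2 has e-setter on 2)
bond 0 stroke at J1  (TF TF1: opposite of bond 1)
bond 5 stroke at I2  (J1: last free bond brings flow in)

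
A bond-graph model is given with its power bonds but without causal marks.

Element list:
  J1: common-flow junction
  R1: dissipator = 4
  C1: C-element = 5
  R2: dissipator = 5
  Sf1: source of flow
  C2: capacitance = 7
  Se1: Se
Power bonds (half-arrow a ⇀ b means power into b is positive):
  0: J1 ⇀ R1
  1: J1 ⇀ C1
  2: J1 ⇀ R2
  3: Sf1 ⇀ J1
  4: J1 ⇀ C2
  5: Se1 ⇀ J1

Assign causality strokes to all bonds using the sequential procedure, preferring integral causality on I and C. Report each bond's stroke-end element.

β3 stroke→Sf1  (Sf1 (Sf) sets flow on bond)
β5 stroke→J1  (Se1 (Se) sets effort on bond)
β0 stroke→J1  (common-f at J1 fixed by 3)
β1 stroke→J1  (1-jn J1 has f-setter on 3)
β2 stroke→J1  (J1 flow already set via bond 3)
β4 stroke→J1  (1-jn J1 has f-setter on 3)

#0 stroke→J1
#1 stroke→J1
#2 stroke→J1
#3 stroke→Sf1
#4 stroke→J1
#5 stroke→J1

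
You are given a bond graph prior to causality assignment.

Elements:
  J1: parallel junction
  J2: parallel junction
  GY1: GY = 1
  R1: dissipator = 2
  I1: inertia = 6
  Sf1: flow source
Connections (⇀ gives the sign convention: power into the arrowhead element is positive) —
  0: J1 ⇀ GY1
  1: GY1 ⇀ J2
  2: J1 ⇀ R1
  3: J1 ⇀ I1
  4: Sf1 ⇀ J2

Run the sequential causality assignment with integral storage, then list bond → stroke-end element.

β0 →J1
β1 →J2
β2 →R1
β3 →I1
β4 →Sf1

bond 4 stroke at Sf1  (Sf1 (Sf) sets flow on bond)
bond 1 stroke at J2  (J2 needs exactly one e-in)
bond 0 stroke at J1  (GY1 both-in/both-out from 1)
bond 2 stroke at R1  (common-e at J1 fixed by 0)
bond 3 stroke at I1  (J1: bond 0 brought effort, rest push out)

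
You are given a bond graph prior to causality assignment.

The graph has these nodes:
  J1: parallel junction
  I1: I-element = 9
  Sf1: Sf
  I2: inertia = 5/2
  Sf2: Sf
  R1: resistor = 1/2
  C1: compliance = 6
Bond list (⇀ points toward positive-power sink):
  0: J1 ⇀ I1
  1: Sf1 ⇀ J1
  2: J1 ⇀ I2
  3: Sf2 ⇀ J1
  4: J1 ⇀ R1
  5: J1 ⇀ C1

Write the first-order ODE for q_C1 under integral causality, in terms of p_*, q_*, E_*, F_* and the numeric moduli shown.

#1 →Sf1  (Sf1 (Sf) sets flow on bond)
#3 →Sf2  (Sf2 fixes flow; stroke at Sf2)
#0 →I1  (I1: I, integral causality)
#2 →I2  (prefer integral on I2)
#5 →J1  (C1: C, integral causality)
#4 →R1  (0-jn J1 has e-setter on 5)

dq_C1/dt = F_Sf1 + F_Sf2 - p_I1/9 - 2*p_I2/5 - q_C1/3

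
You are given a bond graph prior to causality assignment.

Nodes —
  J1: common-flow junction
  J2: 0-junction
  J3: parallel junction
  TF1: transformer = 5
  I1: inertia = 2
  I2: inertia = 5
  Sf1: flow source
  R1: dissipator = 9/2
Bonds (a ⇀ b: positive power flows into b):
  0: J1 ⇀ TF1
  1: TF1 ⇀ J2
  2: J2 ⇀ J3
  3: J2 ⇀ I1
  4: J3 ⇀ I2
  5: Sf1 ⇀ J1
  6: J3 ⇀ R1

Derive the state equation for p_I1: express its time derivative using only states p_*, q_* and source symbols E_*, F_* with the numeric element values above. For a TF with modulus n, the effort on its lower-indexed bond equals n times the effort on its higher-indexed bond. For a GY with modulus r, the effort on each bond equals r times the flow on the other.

dp_I1/dt = 45*F_Sf1/2 - 9*p_I1/4 - 9*p_I2/10

bond 5 |Sf1  (source Sf1 imposes f)
bond 0 |J1  (common-f at J1 fixed by 5)
bond 1 |TF1  (TF1 one-in-one-out from 0)
bond 3 |I1  (I1 outputs flow p/I1)
bond 2 |J2  (only one effort-in slot at J2)
bond 4 |I2  (prefer integral on I2)
bond 6 |J3  (J3: last free bond brings effort in)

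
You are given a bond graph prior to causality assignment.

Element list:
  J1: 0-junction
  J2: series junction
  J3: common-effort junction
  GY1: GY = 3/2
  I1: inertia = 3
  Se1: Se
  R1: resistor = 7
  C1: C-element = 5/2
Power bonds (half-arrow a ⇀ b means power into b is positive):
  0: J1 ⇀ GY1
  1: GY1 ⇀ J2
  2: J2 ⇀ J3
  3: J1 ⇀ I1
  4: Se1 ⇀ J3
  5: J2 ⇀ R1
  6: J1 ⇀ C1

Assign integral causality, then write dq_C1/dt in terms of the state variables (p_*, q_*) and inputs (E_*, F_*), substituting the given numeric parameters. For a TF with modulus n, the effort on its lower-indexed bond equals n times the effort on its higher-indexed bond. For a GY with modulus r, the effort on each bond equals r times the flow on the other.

#4 stroke at J3  (source Se1 imposes e)
#2 stroke at J2  (common-e at J3 fixed by 4)
#3 stroke at I1  (prefer integral on I1)
#6 stroke at J1  (C1 integral (e out))
#0 stroke at GY1  (J1 effort already set via bond 6)
#1 stroke at GY1  (through GY1, causality inverts; strokes same side of GY1)
#5 stroke at J2  (common-f at J2 fixed by 1)

dq_C1/dt = -2*E_Se1/3 - p_I1/3 - 56*q_C1/45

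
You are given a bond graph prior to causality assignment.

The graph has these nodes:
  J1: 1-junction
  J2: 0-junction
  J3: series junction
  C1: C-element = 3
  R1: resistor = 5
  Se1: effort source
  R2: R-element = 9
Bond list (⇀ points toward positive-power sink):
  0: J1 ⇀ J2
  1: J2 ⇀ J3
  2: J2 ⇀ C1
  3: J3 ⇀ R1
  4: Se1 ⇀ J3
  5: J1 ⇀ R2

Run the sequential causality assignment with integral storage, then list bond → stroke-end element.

bond 0 stroke→J1
bond 1 stroke→J3
bond 2 stroke→J2
bond 3 stroke→R1
bond 4 stroke→J3
bond 5 stroke→R2

b4 |J3  (source Se1 imposes e)
b2 |J2  (prefer integral on C1)
b0 |J1  (J2: bond 2 brought effort, rest push out)
b1 |J3  (J2 effort already set via bond 2)
b3 |R1  (J3 needs exactly one f-in)
b5 |R2  (J1: last free bond brings flow in)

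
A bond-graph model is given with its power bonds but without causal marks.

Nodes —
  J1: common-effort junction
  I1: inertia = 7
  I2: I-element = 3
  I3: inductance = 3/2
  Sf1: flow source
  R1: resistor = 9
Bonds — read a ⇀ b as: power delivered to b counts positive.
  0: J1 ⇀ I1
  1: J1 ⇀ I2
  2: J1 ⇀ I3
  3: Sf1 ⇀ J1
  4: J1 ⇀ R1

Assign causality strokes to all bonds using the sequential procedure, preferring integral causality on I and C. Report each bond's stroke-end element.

bond 0 |I1
bond 1 |I2
bond 2 |I3
bond 3 |Sf1
bond 4 |J1

β3 stroke at Sf1  (Sf1 fixes flow; stroke at Sf1)
β0 stroke at I1  (I1 outputs flow p/I1)
β1 stroke at I2  (prefer integral on I2)
β2 stroke at I3  (I3: I, integral causality)
β4 stroke at J1  (J1: last free bond brings effort in)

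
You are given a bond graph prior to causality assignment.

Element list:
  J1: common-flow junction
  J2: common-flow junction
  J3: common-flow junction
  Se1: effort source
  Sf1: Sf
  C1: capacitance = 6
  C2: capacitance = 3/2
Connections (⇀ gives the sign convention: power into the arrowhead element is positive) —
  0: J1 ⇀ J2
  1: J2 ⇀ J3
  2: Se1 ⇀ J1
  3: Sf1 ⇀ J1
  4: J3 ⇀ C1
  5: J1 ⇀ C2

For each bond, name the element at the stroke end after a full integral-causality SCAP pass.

#2 →J1  (Se1: effort source, stroke at far end)
#3 →Sf1  (Sf1: flow source, stroke at near end)
#0 →J1  (common-f at J1 fixed by 3)
#5 →J1  (J1 flow already set via bond 3)
#1 →J2  (J2: bond 0 brought flow, rest push out)
#4 →J3  (J3 flow already set via bond 1)

#0 |J1
#1 |J2
#2 |J1
#3 |Sf1
#4 |J3
#5 |J1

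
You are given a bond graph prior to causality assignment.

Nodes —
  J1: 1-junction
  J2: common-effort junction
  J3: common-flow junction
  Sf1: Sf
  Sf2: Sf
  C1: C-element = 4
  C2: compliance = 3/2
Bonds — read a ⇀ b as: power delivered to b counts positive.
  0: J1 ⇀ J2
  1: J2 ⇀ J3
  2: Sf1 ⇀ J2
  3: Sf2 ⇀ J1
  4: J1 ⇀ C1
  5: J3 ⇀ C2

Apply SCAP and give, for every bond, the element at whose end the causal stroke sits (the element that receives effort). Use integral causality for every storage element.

bond 2 |Sf1  (Sf1 fixes flow; stroke at Sf1)
bond 3 |Sf2  (Sf2 fixes flow; stroke at Sf2)
bond 0 |J1  (1-jn J1 has f-setter on 3)
bond 4 |J1  (1-jn J1 has f-setter on 3)
bond 1 |J2  (J2 needs exactly one e-in)
bond 5 |J3  (1-jn J3 has f-setter on 1)

b0 stroke→J1
b1 stroke→J2
b2 stroke→Sf1
b3 stroke→Sf2
b4 stroke→J1
b5 stroke→J3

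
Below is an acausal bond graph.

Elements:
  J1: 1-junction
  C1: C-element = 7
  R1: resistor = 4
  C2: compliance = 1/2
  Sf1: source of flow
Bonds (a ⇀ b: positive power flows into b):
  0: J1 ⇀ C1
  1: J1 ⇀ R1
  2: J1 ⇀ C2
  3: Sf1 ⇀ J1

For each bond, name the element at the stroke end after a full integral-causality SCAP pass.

#3 stroke→Sf1  (Sf1 (Sf) sets flow on bond)
#0 stroke→J1  (J1 flow already set via bond 3)
#1 stroke→J1  (J1: bond 3 brought flow, rest push out)
#2 stroke→J1  (J1: bond 3 brought flow, rest push out)

bond 0 |J1
bond 1 |J1
bond 2 |J1
bond 3 |Sf1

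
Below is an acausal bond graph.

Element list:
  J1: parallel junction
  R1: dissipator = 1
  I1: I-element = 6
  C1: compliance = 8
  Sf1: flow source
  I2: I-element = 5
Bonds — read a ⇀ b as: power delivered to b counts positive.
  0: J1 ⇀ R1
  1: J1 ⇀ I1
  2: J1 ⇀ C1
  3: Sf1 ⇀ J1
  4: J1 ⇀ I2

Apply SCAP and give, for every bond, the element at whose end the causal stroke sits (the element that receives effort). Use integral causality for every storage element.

b0 |R1
b1 |I1
b2 |J1
b3 |Sf1
b4 |I2

#3 →Sf1  (Sf1 fixes flow; stroke at Sf1)
#1 →I1  (I1: I, integral causality)
#2 →J1  (C1 outputs effort q/C1)
#0 →R1  (common-e at J1 fixed by 2)
#4 →I2  (common-e at J1 fixed by 2)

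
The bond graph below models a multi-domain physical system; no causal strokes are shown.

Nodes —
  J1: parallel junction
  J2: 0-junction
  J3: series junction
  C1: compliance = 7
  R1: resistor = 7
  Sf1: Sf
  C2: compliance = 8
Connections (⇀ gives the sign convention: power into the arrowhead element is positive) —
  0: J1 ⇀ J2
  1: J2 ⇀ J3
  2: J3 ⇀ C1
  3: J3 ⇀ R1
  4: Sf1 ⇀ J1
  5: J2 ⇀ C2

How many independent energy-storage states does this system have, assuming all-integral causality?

β4 stroke at Sf1  (Sf1 (Sf) sets flow on bond)
β0 stroke at J1  (J1 needs exactly one e-in)
β2 stroke at J3  (prefer integral on C1)
β5 stroke at J2  (C2 integral (e out))
β1 stroke at J3  (common-e at J2 fixed by 5)
β3 stroke at R1  (closing 1-jn rule on J3)

2  (C1, C2 all integral)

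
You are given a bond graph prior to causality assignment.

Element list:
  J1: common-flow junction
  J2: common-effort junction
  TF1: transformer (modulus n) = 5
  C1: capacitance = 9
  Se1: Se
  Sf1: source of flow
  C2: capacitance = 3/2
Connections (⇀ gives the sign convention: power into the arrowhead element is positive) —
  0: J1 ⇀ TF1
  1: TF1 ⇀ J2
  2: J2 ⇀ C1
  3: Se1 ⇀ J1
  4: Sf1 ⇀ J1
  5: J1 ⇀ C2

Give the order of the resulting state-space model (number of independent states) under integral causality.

2  (C1, C2 all integral)

b3 stroke→J1  (Se1: effort source, stroke at far end)
b4 stroke→Sf1  (Sf1 fixes flow; stroke at Sf1)
b0 stroke→J1  (J1 flow already set via bond 4)
b5 stroke→J1  (common-f at J1 fixed by 4)
b1 stroke→TF1  (TF1 one-in-one-out from 0)
b2 stroke→J2  (J2: last free bond brings effort in)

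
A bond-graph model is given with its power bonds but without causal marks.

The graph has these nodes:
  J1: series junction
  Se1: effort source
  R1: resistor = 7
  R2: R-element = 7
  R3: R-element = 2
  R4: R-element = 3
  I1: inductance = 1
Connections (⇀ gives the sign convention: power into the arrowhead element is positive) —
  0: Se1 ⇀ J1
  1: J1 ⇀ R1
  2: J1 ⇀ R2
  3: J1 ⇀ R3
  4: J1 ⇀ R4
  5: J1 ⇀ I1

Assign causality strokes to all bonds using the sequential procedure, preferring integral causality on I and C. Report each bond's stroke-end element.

bond 0 →J1  (Se1 (Se) sets effort on bond)
bond 5 →I1  (prefer integral on I1)
bond 1 →J1  (1-jn J1 has f-setter on 5)
bond 2 →J1  (common-f at J1 fixed by 5)
bond 3 →J1  (1-jn J1 has f-setter on 5)
bond 4 →J1  (common-f at J1 fixed by 5)

#0 stroke→J1
#1 stroke→J1
#2 stroke→J1
#3 stroke→J1
#4 stroke→J1
#5 stroke→I1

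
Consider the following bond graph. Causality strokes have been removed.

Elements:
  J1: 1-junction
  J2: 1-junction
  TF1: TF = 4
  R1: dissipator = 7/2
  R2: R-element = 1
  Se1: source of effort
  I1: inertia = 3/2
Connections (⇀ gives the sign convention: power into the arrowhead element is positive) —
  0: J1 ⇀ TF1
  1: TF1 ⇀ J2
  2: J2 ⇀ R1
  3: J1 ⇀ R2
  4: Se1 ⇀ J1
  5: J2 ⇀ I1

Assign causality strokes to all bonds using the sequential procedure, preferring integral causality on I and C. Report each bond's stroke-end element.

#4 |J1  (Se1 (Se) sets effort on bond)
#5 |I1  (I1 outputs flow p/I1)
#1 |J2  (J2: bond 5 brought flow, rest push out)
#2 |J2  (J2: bond 5 brought flow, rest push out)
#0 |TF1  (TF TF1: opposite of bond 1)
#3 |J1  (J1 flow already set via bond 0)

β0 stroke at TF1
β1 stroke at J2
β2 stroke at J2
β3 stroke at J1
β4 stroke at J1
β5 stroke at I1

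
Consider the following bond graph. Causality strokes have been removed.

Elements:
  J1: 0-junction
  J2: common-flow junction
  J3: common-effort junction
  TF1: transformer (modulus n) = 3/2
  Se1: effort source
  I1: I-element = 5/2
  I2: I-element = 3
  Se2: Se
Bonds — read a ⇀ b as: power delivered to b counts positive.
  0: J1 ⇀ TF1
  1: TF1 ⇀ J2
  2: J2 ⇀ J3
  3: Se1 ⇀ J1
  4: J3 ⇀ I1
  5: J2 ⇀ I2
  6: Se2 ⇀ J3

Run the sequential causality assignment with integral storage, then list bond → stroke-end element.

#3 stroke→J1  (Se1 fixes effort; stroke away)
#6 stroke→J3  (source Se2 imposes e)
#0 stroke→TF1  (0-jn J1 has e-setter on 3)
#2 stroke→J2  (common-e at J3 fixed by 6)
#4 stroke→I1  (J3: bond 6 brought effort, rest push out)
#1 stroke→J2  (through TF1, causality passes straight; one stroke at TF1)
#5 stroke→I2  (only one flow-in slot at J2)

bond 0 →TF1
bond 1 →J2
bond 2 →J2
bond 3 →J1
bond 4 →I1
bond 5 →I2
bond 6 →J3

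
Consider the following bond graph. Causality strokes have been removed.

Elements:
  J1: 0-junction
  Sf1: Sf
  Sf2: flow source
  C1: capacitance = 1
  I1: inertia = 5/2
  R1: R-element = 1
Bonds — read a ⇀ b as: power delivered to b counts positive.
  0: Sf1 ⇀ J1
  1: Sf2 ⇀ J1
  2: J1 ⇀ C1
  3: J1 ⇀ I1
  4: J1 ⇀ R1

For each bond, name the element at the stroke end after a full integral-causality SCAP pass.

#0 |Sf1
#1 |Sf2
#2 |J1
#3 |I1
#4 |R1

bond 0 |Sf1  (Sf1 fixes flow; stroke at Sf1)
bond 1 |Sf2  (Sf2: flow source, stroke at near end)
bond 2 |J1  (C1: C, integral causality)
bond 3 |I1  (J1: bond 2 brought effort, rest push out)
bond 4 |R1  (J1: bond 2 brought effort, rest push out)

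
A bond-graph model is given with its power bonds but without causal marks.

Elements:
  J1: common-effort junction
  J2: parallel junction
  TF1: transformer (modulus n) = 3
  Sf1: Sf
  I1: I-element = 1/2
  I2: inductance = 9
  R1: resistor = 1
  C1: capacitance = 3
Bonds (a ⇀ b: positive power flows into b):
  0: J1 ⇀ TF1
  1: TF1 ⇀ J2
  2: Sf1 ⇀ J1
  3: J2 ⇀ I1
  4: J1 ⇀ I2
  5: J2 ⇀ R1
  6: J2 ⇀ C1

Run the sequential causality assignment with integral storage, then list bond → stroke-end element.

b0 stroke at J1
b1 stroke at TF1
b2 stroke at Sf1
b3 stroke at I1
b4 stroke at I2
b5 stroke at R1
b6 stroke at J2

b2 |Sf1  (Sf1 (Sf) sets flow on bond)
b3 |I1  (I1 integral (f out))
b4 |I2  (I2: I, integral causality)
b0 |J1  (only one effort-in slot at J1)
b1 |TF1  (TF1 one-in-one-out from 0)
b6 |J2  (prefer integral on C1)
b5 |R1  (J2: bond 6 brought effort, rest push out)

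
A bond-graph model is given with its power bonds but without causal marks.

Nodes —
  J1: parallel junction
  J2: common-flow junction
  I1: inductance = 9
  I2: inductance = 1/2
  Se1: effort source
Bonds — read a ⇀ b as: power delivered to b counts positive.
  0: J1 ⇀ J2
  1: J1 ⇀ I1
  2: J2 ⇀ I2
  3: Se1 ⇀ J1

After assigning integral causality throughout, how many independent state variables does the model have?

β3 →J1  (Se1 fixes effort; stroke away)
β0 →J2  (common-e at J1 fixed by 3)
β1 →I1  (J1 effort already set via bond 3)
β2 →I2  (J2: last free bond brings flow in)

2  (I1, I2 all integral)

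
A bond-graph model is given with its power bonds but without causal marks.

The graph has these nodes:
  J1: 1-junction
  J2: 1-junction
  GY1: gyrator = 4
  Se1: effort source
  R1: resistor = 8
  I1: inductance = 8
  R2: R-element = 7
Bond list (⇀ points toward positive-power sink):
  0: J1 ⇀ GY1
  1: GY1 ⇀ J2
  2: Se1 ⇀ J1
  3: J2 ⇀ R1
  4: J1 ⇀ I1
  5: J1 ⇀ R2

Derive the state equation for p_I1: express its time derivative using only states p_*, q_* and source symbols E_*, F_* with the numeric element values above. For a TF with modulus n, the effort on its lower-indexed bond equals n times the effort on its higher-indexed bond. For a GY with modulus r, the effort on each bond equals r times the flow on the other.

b2 →J1  (Se1 (Se) sets effort on bond)
b4 →I1  (I1 integral (f out))
b0 →J1  (J1: bond 4 brought flow, rest push out)
b5 →J1  (common-f at J1 fixed by 4)
b1 →J2  (GY1: gyrator matches bond 0)
b3 →R1  (only one flow-in slot at J2)

dp_I1/dt = E_Se1 - 9*p_I1/8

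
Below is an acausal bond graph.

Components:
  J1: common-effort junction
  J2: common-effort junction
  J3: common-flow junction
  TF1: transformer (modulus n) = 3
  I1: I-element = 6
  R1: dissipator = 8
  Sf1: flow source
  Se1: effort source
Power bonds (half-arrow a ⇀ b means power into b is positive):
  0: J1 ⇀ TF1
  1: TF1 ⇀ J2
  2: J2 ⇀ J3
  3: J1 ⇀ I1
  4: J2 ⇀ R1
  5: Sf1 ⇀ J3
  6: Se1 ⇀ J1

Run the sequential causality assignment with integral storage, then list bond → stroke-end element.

b0 stroke at TF1
b1 stroke at J2
b2 stroke at J3
b3 stroke at I1
b4 stroke at R1
b5 stroke at Sf1
b6 stroke at J1

β5 →Sf1  (Sf1 fixes flow; stroke at Sf1)
β6 →J1  (Se1: effort source, stroke at far end)
β0 →TF1  (0-jn J1 has e-setter on 6)
β3 →I1  (J1 effort already set via bond 6)
β2 →J3  (1-jn J3 has f-setter on 5)
β1 →J2  (TF1: transformer flips bond 0)
β4 →R1  (common-e at J2 fixed by 1)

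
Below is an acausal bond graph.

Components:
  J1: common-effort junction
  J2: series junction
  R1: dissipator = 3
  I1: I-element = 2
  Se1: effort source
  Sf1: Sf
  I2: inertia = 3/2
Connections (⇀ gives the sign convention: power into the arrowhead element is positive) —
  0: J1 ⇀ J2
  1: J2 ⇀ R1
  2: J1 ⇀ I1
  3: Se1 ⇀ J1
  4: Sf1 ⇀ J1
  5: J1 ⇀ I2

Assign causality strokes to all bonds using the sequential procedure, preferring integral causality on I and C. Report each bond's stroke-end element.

β3 |J1  (source Se1 imposes e)
β4 |Sf1  (Sf1: flow source, stroke at near end)
β0 |J2  (0-jn J1 has e-setter on 3)
β2 |I1  (J1: bond 3 brought effort, rest push out)
β5 |I2  (common-e at J1 fixed by 3)
β1 |R1  (J2: last free bond brings flow in)

bond 0 →J2
bond 1 →R1
bond 2 →I1
bond 3 →J1
bond 4 →Sf1
bond 5 →I2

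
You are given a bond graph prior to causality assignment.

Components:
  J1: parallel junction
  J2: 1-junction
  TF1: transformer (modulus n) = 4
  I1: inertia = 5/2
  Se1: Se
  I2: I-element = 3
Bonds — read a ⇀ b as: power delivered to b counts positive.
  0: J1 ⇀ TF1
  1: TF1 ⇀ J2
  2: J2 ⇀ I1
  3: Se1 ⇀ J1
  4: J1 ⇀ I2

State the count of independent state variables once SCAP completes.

#3 |J1  (Se1 (Se) sets effort on bond)
#0 |TF1  (0-jn J1 has e-setter on 3)
#4 |I2  (0-jn J1 has e-setter on 3)
#1 |J2  (through TF1, causality passes straight; one stroke at TF1)
#2 |I1  (J2 needs exactly one f-in)

2  (I1, I2 all integral)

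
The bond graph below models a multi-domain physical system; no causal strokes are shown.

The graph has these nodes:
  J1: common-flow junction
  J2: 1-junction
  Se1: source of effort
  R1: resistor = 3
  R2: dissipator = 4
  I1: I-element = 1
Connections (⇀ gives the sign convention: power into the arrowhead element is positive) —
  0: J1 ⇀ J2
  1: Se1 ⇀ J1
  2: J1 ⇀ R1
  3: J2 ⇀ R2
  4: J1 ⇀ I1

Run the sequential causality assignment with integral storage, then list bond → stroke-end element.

#1 stroke→J1  (Se1 fixes effort; stroke away)
#4 stroke→I1  (prefer integral on I1)
#0 stroke→J1  (1-jn J1 has f-setter on 4)
#2 stroke→J1  (common-f at J1 fixed by 4)
#3 stroke→J2  (1-jn J2 has f-setter on 0)

β0 stroke→J1
β1 stroke→J1
β2 stroke→J1
β3 stroke→J2
β4 stroke→I1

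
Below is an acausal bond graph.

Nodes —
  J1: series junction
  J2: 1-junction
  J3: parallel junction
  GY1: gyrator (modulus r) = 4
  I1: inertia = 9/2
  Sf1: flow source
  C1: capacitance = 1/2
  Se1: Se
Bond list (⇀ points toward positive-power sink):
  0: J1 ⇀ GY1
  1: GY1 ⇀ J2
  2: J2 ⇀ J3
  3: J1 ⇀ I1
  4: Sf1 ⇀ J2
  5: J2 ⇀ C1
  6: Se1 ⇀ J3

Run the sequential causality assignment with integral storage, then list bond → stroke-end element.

b4 stroke at Sf1  (Sf1 (Sf) sets flow on bond)
b6 stroke at J3  (Se1: effort source, stroke at far end)
b1 stroke at J2  (1-jn J2 has f-setter on 4)
b2 stroke at J2  (J2: bond 4 brought flow, rest push out)
b5 stroke at J2  (1-jn J2 has f-setter on 4)
b0 stroke at J1  (GY GY1: same side as bond 1)
b3 stroke at I1  (closing 1-jn rule on J1)

β0 stroke at J1
β1 stroke at J2
β2 stroke at J2
β3 stroke at I1
β4 stroke at Sf1
β5 stroke at J2
β6 stroke at J3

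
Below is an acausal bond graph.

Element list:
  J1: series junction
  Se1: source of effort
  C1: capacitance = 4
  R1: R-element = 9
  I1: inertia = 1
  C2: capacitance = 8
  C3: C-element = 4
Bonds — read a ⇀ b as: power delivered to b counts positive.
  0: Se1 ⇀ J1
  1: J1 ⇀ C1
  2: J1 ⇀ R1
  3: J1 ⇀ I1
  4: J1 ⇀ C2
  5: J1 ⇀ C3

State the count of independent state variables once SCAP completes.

4  (C1, C2, C3, I1 all integral)

#0 stroke→J1  (source Se1 imposes e)
#1 stroke→J1  (prefer integral on C1)
#3 stroke→I1  (prefer integral on I1)
#2 stroke→J1  (1-jn J1 has f-setter on 3)
#4 stroke→J1  (common-f at J1 fixed by 3)
#5 stroke→J1  (J1 flow already set via bond 3)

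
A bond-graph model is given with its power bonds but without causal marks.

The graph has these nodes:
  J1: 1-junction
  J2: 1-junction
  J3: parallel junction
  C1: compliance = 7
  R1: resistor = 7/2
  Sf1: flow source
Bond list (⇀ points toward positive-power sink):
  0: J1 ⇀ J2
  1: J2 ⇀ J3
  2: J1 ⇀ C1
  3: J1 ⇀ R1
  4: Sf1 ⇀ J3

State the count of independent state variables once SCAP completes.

1  (C1 all integral)

#4 |Sf1  (Sf1 (Sf) sets flow on bond)
#1 |J3  (J3: last free bond brings effort in)
#0 |J2  (1-jn J2 has f-setter on 1)
#2 |J1  (common-f at J1 fixed by 0)
#3 |J1  (1-jn J1 has f-setter on 0)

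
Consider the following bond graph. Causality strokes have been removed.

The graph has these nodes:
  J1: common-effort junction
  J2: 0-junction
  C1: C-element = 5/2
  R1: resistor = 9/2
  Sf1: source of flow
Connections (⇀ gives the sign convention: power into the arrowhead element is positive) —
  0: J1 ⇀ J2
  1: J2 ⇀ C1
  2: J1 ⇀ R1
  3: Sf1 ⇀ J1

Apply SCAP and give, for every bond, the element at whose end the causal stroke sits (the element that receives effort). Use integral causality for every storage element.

#0 |J1
#1 |J2
#2 |R1
#3 |Sf1

bond 3 stroke→Sf1  (Sf1 fixes flow; stroke at Sf1)
bond 1 stroke→J2  (prefer integral on C1)
bond 0 stroke→J1  (common-e at J2 fixed by 1)
bond 2 stroke→R1  (common-e at J1 fixed by 0)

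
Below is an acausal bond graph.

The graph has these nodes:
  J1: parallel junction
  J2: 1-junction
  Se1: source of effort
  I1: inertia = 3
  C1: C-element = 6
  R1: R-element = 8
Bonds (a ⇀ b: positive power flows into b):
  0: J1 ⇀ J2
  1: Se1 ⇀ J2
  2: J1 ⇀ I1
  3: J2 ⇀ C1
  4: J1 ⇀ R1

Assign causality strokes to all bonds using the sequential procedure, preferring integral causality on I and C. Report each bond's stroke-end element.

bond 0 |J1
bond 1 |J2
bond 2 |I1
bond 3 |J2
bond 4 |R1

b1 stroke→J2  (source Se1 imposes e)
b2 stroke→I1  (I1 outputs flow p/I1)
b3 stroke→J2  (C1 outputs effort q/C1)
b0 stroke→J1  (J2 needs exactly one f-in)
b4 stroke→R1  (J1 effort already set via bond 0)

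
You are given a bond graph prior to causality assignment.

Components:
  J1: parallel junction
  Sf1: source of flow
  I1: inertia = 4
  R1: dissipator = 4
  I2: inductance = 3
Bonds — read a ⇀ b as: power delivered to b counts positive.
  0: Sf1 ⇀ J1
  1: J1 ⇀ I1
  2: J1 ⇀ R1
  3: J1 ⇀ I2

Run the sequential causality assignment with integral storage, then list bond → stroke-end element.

bond 0 →Sf1
bond 1 →I1
bond 2 →J1
bond 3 →I2

β0 stroke at Sf1  (source Sf1 imposes f)
β1 stroke at I1  (I1 integral (f out))
β3 stroke at I2  (I2: I, integral causality)
β2 stroke at J1  (J1: last free bond brings effort in)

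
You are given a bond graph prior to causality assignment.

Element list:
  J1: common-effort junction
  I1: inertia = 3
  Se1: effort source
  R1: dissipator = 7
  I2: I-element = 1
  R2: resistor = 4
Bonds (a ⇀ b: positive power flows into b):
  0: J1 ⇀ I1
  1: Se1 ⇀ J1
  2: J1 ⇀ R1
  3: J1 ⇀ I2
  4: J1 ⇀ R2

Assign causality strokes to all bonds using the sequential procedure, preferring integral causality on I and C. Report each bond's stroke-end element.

bond 1 stroke→J1  (Se1 (Se) sets effort on bond)
bond 0 stroke→I1  (J1: bond 1 brought effort, rest push out)
bond 2 stroke→R1  (J1 effort already set via bond 1)
bond 3 stroke→I2  (J1: bond 1 brought effort, rest push out)
bond 4 stroke→R2  (J1 effort already set via bond 1)

b0 |I1
b1 |J1
b2 |R1
b3 |I2
b4 |R2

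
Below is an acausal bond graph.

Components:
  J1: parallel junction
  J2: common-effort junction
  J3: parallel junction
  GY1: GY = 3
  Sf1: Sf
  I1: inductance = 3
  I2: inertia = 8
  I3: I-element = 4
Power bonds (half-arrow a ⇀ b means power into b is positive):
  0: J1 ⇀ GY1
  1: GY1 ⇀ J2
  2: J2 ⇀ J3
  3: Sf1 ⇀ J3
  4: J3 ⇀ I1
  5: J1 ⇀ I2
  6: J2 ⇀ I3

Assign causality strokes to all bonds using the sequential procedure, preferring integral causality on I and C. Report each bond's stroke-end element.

β3 →Sf1  (Sf1: flow source, stroke at near end)
β4 →I1  (I1 integral (f out))
β2 →J3  (J3 needs exactly one e-in)
β5 →I2  (prefer integral on I2)
β0 →J1  (closing 0-jn rule on J1)
β1 →J2  (GY1: gyrator matches bond 0)
β6 →I3  (common-e at J2 fixed by 1)

bond 0 stroke→J1
bond 1 stroke→J2
bond 2 stroke→J3
bond 3 stroke→Sf1
bond 4 stroke→I1
bond 5 stroke→I2
bond 6 stroke→I3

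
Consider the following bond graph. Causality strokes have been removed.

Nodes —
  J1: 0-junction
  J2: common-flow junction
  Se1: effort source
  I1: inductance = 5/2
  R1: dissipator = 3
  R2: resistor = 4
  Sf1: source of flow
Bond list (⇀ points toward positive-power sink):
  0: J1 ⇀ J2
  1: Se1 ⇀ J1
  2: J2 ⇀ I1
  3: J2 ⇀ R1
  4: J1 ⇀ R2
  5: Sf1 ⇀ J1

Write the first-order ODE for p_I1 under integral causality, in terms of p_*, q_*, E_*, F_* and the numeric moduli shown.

dp_I1/dt = E_Se1 - 6*p_I1/5

bond 1 |J1  (Se1 fixes effort; stroke away)
bond 5 |Sf1  (Sf1: flow source, stroke at near end)
bond 0 |J2  (J1: bond 1 brought effort, rest push out)
bond 4 |R2  (J1: bond 1 brought effort, rest push out)
bond 2 |I1  (I1: I, integral causality)
bond 3 |J2  (J2: bond 2 brought flow, rest push out)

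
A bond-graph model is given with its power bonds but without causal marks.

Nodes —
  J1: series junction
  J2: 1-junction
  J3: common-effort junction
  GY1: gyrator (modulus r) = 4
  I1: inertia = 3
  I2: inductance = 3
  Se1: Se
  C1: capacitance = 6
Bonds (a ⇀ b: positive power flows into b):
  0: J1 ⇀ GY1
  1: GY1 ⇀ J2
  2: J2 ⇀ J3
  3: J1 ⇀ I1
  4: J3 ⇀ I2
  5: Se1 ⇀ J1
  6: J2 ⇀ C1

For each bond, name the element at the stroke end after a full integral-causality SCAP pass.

#5 |J1  (Se1: effort source, stroke at far end)
#3 |I1  (I1 integral (f out))
#0 |J1  (J1 flow already set via bond 3)
#1 |J2  (GY1 both-in/both-out from 0)
#4 |I2  (I2 integral (f out))
#2 |J3  (J3: last free bond brings effort in)
#6 |J2  (J2: bond 2 brought flow, rest push out)

#0 →J1
#1 →J2
#2 →J3
#3 →I1
#4 →I2
#5 →J1
#6 →J2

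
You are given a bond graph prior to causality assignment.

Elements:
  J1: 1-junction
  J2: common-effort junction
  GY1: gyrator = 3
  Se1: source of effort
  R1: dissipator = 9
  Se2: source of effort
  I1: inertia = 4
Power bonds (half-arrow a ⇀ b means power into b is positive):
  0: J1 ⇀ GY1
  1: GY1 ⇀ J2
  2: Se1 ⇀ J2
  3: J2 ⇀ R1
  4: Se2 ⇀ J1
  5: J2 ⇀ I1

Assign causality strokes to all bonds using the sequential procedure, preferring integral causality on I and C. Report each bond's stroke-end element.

β0 stroke at GY1
β1 stroke at GY1
β2 stroke at J2
β3 stroke at R1
β4 stroke at J1
β5 stroke at I1

β2 stroke→J2  (Se1 (Se) sets effort on bond)
β4 stroke→J1  (Se2 fixes effort; stroke away)
β0 stroke→GY1  (J1: last free bond brings flow in)
β1 stroke→GY1  (common-e at J2 fixed by 2)
β3 stroke→R1  (J2: bond 2 brought effort, rest push out)
β5 stroke→I1  (0-jn J2 has e-setter on 2)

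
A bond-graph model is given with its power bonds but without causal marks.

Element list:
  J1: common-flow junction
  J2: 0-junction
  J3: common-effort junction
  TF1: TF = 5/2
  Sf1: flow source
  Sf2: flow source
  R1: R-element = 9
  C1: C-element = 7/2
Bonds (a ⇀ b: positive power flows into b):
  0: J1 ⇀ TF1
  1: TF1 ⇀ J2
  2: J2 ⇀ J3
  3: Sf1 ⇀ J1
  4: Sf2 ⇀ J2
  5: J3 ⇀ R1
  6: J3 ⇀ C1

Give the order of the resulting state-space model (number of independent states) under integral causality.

b3 stroke at Sf1  (Sf1: flow source, stroke at near end)
b4 stroke at Sf2  (Sf2: flow source, stroke at near end)
b0 stroke at J1  (1-jn J1 has f-setter on 3)
b1 stroke at TF1  (TF1: transformer flips bond 0)
b2 stroke at J2  (closing 0-jn rule on J2)
b6 stroke at J3  (C1: C, integral causality)
b5 stroke at R1  (J3: bond 6 brought effort, rest push out)

1  (C1 all integral)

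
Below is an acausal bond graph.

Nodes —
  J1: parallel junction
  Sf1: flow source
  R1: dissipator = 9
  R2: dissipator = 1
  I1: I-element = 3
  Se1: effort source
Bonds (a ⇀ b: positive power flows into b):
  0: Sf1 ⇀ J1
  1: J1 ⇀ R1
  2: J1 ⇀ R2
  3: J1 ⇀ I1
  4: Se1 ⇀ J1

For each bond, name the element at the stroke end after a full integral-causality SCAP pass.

b0 stroke→Sf1  (Sf1: flow source, stroke at near end)
b4 stroke→J1  (Se1 fixes effort; stroke away)
b1 stroke→R1  (common-e at J1 fixed by 4)
b2 stroke→R2  (common-e at J1 fixed by 4)
b3 stroke→I1  (J1 effort already set via bond 4)

bond 0 |Sf1
bond 1 |R1
bond 2 |R2
bond 3 |I1
bond 4 |J1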